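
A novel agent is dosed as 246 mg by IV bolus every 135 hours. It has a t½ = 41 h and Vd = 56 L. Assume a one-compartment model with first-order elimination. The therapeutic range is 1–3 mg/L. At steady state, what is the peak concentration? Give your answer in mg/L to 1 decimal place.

4.9 mg/L

k = ln2/t½ = ln2/41 ≈ 0.016906 h⁻¹; fraction remaining f = e^(−kτ) = e^(−0.016906×135) ≈ 0.1020.
Accumulation ratio R = 1/(1 − f) ≈ 1/0.8980 ≈ 1.1136.
Single-dose peak C₀ = D/Vd = 246/56 ≈ 4.393 mg/L.
Cmax,ss = C₀/(1 − f) ≈ 4.393/0.8980 ≈ 4.892 mg/L.
Peak 4.9 mg/L vs MTC 3 mg/L: exceeds toxic threshold.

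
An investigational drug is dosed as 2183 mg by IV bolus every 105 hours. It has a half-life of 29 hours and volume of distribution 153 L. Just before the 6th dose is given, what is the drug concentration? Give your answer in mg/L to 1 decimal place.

1.3 mg/L

f = (1/2)^(τ/t½) = (1/2)^(105/29) ≈ 0.0813.
C₀ = D/Vd = 2183/153 ≈ 14.268 mg/L.
Before the 6th dose, 5 doses have been given. Superposition: Cmin = C₀·(f + f² + … + f^5).
≈ 14.268 × (0.0813 + 0.0066 + 0.0005 + 0.0000 + 0.0000) ≈ 14.268 × 0.0884 ≈ 1.261 mg/L.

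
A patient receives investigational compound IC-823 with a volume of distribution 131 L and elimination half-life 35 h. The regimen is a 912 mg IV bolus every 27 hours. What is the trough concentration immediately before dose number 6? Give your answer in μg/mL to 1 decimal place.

9.2 μg/mL

f = (1/2)^(τ/t½) = (1/2)^(27/35) ≈ 0.5858.
C₀ = D/Vd = 912/131 ≈ 6.962 μg/mL.
Before the 6th dose, 5 doses have been given. Superposition: Cmin = C₀·(f + f² + … + f^5).
≈ 6.962 × (0.5858 + 0.3432 + 0.2010 + 0.1178 + 0.0690) ≈ 6.962 × 1.3168 ≈ 9.168 μg/mL.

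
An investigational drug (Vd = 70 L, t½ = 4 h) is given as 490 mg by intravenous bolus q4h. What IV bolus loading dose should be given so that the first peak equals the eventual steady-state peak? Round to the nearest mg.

f = (1/2)^(4/4) ≈ 0.500000; accumulation ratio R = 1/(1−f) ≈ 2.00000.
Loading dose to hit Cmax,ss on first dose: D_load = D_maint·R ≈ 490 × 2.00000 ≈ 980.00 mg.

980 mg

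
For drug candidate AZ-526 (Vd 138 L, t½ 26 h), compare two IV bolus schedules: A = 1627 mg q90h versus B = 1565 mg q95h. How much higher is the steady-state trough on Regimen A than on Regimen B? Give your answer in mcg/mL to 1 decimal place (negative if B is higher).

0.2 mcg/mL

Regimen A: f = (1/2)^(90/26) ≈ 0.0908; Cmin,ss = (1627/138)·f/(1−f) ≈ 1.177 mcg/mL.
Regimen B: f = (1/2)^(95/26) ≈ 0.0794; Cmin,ss = (1565/138)·f/(1−f) ≈ 0.978 mcg/mL.
Difference ≈ 1.177 − 0.978 ≈ 0.199 mcg/mL.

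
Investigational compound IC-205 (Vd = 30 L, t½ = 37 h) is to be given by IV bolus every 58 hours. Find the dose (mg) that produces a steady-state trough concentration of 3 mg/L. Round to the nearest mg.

177 mg

τ/t½ = 58/37 ≈ 1.5676, so f = (1/2)^(58/37) ≈ 0.337377.
Cmin,ss = (D/Vd)·f/(1−f), so D = Cmin,ss·Vd·(1−f)/f.
D = 3 × 30 × (1−f)/f ≈ 3 × 30 × 1.96404 ≈ 176.76 mg.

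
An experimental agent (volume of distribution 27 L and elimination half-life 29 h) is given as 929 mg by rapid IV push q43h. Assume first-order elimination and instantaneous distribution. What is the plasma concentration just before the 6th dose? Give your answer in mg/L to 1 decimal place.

19.1 mg/L

f = (1/2)^(τ/t½) = (1/2)^(43/29) ≈ 0.3578.
C₀ = D/Vd = 929/27 ≈ 34.407 mg/L.
Before the 6th dose, 5 doses have been given. Superposition: Cmin = C₀·(f + f² + … + f^5).
≈ 34.407 × (0.3578 + 0.1280 + 0.0458 + 0.0164 + 0.0059) ≈ 34.407 × 0.5539 ≈ 19.058 mg/L.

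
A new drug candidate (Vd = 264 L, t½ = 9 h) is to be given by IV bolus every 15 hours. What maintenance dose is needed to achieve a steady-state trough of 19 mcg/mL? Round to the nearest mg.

τ/t½ = 15/9 ≈ 1.6667, so f = (1/2)^(15/9) ≈ 0.314980.
Cmin,ss = (D/Vd)·f/(1−f), so D = Cmin,ss·Vd·(1−f)/f.
D = 19 × 264 × (1−f)/f ≈ 19 × 264 × 2.17480 ≈ 10908.80 mg.

10909 mg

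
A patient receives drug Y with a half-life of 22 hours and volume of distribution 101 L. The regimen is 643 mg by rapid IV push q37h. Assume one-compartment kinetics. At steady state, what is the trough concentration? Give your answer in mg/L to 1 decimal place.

Over one 37-h interval, 37/22 ≈ 1.6818 half-lives elapse, leaving f ≈ 0.3117 of each dose.
At steady state, accumulation factor R = 1/(1 − e^(−kτ)) ≈ 1.4529.
Single-dose peak C₀ = D/Vd = 643/101 ≈ 6.366 mg/L.
Steady-state peak Cmax,ss = C₀·R ≈ 6.366 × 1.4529 ≈ 9.249 mg/L.
Steady-state trough Cmin,ss = Cmax,ss·f ≈ 9.249 × 0.3117 ≈ 2.883 mg/L.

2.9 mg/L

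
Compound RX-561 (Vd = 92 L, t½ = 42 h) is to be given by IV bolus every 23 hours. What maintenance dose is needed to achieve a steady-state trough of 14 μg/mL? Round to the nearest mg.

595 mg

τ/t½ = 23/42 ≈ 0.54762, so f = (1/2)^(23/42) ≈ 0.684148.
Cmin,ss = (D/Vd)·f/(1−f), so D = Cmin,ss·Vd·(1−f)/f.
D = 14 × 92 × (1−f)/f ≈ 14 × 92 × 0.46167 ≈ 594.63 mg.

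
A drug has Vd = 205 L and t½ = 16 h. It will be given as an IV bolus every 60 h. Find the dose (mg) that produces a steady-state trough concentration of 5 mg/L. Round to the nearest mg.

τ/t½ = 60/16 ≈ 3.75, so f = (1/2)^(60/16) ≈ 0.074325.
Cmin,ss = (D/Vd)·f/(1−f), so D = Cmin,ss·Vd·(1−f)/f.
D = 5 × 205 × (1−f)/f ≈ 5 × 205 × 12.45442 ≈ 12765.78 mg.

12766 mg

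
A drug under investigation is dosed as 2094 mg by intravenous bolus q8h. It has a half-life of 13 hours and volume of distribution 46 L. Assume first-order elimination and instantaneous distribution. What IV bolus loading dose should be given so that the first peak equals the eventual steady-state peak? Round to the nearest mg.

6030 mg

f = (1/2)^(8/13) ≈ 0.652756; accumulation ratio R = 1/(1−f) ≈ 2.87982.
Loading dose to hit Cmax,ss on first dose: D_load = D_maint·R ≈ 2094 × 2.87982 ≈ 6030.34 mg.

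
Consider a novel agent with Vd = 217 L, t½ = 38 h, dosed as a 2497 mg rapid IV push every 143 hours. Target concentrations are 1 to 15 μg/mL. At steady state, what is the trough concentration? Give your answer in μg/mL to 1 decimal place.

Over one 143-h interval, 143/38 ≈ 3.7632 half-lives elapse, leaving f ≈ 0.0737 of each dose.
At steady state, accumulation factor R = 1/(1 − e^(−kτ)) ≈ 1.0796.
Each bolus raises the concentration by D/Vd = 2497/217 ≈ 11.507 μg/mL.
Steady-state peak Cmax,ss = C₀·R ≈ 11.507 × 1.0796 ≈ 12.423 μg/mL.
One interval later, Cmin,ss = Cmax,ss·e^(−kτ) ≈ 12.423 × 0.0737 ≈ 0.916 μg/mL.
Trough 0.9 μg/mL vs MEC 1 μg/mL: subtherapeutic.

0.9 μg/mL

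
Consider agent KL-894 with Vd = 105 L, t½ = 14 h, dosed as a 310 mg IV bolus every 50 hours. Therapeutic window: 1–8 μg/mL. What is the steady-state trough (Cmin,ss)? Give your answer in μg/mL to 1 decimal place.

0.3 μg/mL

τ/t½ = 50/14 ≈ 3.5714, so fraction remaining f = (1/2)^(50/14) ≈ 0.0841.
Accumulation ratio R = 1/(1 − f) ≈ 1/0.9159 ≈ 1.0918.
Each bolus raises the concentration by D/Vd = 310/105 ≈ 2.952 μg/mL.
Cmax,ss = C₀/(1 − f) ≈ 2.952/0.9159 ≈ 3.223 μg/mL.
One interval later, Cmin,ss = Cmax,ss·e^(−kτ) ≈ 3.223 × 0.0841 ≈ 0.271 μg/mL.
Trough 0.3 μg/mL vs MEC 1 μg/mL: subtherapeutic.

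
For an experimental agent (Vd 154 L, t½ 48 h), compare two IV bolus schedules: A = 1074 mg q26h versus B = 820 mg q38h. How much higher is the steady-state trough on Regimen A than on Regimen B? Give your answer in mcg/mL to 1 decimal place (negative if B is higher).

Regimen A: f = (1/2)^(26/48) ≈ 0.6870; Cmin,ss = (1074/154)·f/(1−f) ≈ 15.307 mcg/mL.
Regimen B: f = (1/2)^(38/48) ≈ 0.5777; Cmin,ss = (820/154)·f/(1−f) ≈ 7.284 mcg/mL.
Difference ≈ 15.307 − 7.284 ≈ 8.023 mcg/mL.

8.0 mcg/mL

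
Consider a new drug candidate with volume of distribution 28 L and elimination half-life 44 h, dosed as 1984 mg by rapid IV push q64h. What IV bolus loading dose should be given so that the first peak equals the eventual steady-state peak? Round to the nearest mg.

f = (1/2)^(64/44) ≈ 0.364870; accumulation ratio R = 1/(1−f) ≈ 1.57448.
Loading dose to hit Cmax,ss on first dose: D_load = D_maint·R ≈ 1984 × 1.57448 ≈ 3123.77 mg.

3124 mg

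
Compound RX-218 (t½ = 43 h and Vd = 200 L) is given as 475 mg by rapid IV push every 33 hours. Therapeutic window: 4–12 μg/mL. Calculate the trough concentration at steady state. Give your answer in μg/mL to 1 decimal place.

τ/t½ = 33/43 ≈ 0.76744, so fraction remaining f = (1/2)^(33/43) ≈ 0.5875.
Each bolus raises the concentration by D/Vd = 475/200 ≈ 2.375 μg/mL.
Steady-state trough Cmin,ss = C₀·f/(1−f) ≈ 2.375 × 0.5875/0.4125 ≈ 3.383 μg/mL.
Trough 3.4 μg/mL vs MEC 4 μg/mL: subtherapeutic.

3.4 μg/mL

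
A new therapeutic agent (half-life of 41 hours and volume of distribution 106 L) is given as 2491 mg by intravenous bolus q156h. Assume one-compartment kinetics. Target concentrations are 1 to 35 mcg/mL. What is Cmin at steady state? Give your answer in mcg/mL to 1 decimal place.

k = ln2/t½ = ln2/41 ≈ 0.016906 h⁻¹; fraction remaining f = e^(−kτ) = e^(−0.016906×156) ≈ 0.0716.
Each bolus raises the concentration by D/Vd = 2491/106 ≈ 23.500 mcg/mL.
Steady-state trough Cmin,ss = C₀·f/(1−f) ≈ 23.500 × 0.0716/0.9284 ≈ 1.812 mcg/mL.
Trough 1.8 mcg/mL vs MEC 1 mcg/mL: adequate.

1.8 mcg/mL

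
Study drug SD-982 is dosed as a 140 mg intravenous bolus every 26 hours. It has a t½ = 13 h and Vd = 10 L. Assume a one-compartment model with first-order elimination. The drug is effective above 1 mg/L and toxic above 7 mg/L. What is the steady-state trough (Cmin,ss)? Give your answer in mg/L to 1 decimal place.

The dosing interval is 2 half-lives, so f = 2^(−2) = 0.25.
At steady state, R = 1/(1 − 0.25) = 4/3.
Single-dose peak C₀ = D/Vd = 140/10 = 14 mg/L.
Steady-state peak Cmax,ss = C₀·R = 14 × 4/3 ≈ 18.667 mg/L.
Steady-state trough Cmin,ss = Cmax,ss·f ≈ 18.667 × 0.25 ≈ 4.667 mg/L.
Trough 4.7 mg/L vs MEC 1 mg/L: adequate.

4.7 mg/L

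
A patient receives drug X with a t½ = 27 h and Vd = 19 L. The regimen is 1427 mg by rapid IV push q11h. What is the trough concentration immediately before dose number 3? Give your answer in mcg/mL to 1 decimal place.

f = (1/2)^(τ/t½) = (1/2)^(11/27) ≈ 0.7540.
C₀ = D/Vd = 1427/19 ≈ 75.105 mcg/mL.
Before the 3rd dose, 2 doses have been given. Superposition: Cmin = C₀·(f + f²).
≈ 75.105 × (0.7540 + 0.5685) ≈ 75.105 × 1.3225 ≈ 99.326 mcg/mL.

99.3 mcg/mL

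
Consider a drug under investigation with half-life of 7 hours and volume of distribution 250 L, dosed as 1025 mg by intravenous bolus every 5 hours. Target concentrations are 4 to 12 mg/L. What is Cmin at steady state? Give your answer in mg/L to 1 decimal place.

τ/t½ = 5/7 ≈ 0.71429, so fraction remaining f = (1/2)^(5/7) ≈ 0.6095.
Each bolus raises the concentration by D/Vd = 1025/250 ≈ 4.100 mg/L.
Steady-state trough Cmin,ss = C₀·f/(1−f) ≈ 4.100 × 0.6095/0.3905 ≈ 6.399 mg/L.
Trough 6.4 mg/L vs MEC 4 mg/L: adequate.

6.4 mg/L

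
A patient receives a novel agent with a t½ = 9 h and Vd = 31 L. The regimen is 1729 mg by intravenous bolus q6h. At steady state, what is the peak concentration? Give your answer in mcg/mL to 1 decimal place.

150.7 mcg/mL

k = ln2/t½ = ln2/9 ≈ 0.077016 h⁻¹; fraction remaining f = e^(−kτ) = e^(−0.077016×6) ≈ 0.6300.
At steady state, accumulation factor R = 1/(1 − e^(−kτ)) ≈ 2.7027.
Single-dose peak C₀ = D/Vd = 1729/31 ≈ 55.774 mcg/mL.
Steady-state peak Cmax,ss = C₀·R ≈ 55.774 × 2.7027 ≈ 150.740 mcg/mL.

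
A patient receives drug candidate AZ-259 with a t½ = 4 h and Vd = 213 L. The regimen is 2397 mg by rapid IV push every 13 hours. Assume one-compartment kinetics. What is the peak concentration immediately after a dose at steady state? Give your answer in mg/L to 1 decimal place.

Over one 13-h interval, 13/4 ≈ 3.25 half-lives elapse, leaving f ≈ 0.1051 of each dose.
At steady state, accumulation factor R = 1/(1 − e^(−kτ)) ≈ 1.1174.
Each bolus raises the concentration by D/Vd = 2397/213 ≈ 11.254 mg/L.
Steady-state peak Cmax,ss = C₀·R ≈ 11.254 × 1.1174 ≈ 12.575 mg/L.

12.6 mg/L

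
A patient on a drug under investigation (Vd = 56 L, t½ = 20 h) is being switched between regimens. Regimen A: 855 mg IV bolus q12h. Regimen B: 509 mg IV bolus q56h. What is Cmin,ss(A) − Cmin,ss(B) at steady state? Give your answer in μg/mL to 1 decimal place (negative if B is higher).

28.1 μg/mL

Regimen A: f = (1/2)^(12/20) ≈ 0.6598; Cmin,ss = (855/56)·f/(1−f) ≈ 29.611 μg/mL.
Regimen B: f = (1/2)^(56/20) ≈ 0.1436; Cmin,ss = (509/56)·f/(1−f) ≈ 1.524 μg/mL.
Difference ≈ 29.611 − 1.524 ≈ 28.087 μg/mL.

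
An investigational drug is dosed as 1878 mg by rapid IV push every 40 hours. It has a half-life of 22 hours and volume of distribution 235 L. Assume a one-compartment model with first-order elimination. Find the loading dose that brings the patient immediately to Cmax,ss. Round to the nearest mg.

f = (1/2)^(40/22) ≈ 0.283578; accumulation ratio R = 1/(1−f) ≈ 1.39583.
Loading dose to hit Cmax,ss on first dose: D_load = D_maint·R ≈ 1878 × 1.39583 ≈ 2621.37 mg.

2621 mg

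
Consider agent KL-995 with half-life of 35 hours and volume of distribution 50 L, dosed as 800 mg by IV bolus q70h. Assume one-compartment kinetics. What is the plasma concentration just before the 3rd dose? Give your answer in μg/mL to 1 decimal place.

5.0 μg/mL

f = (1/2)^(τ/t½) = (1/2)^(70/35) ≈ 0.2500.
C₀ = D/Vd = 800/50 ≈ 16.000 μg/mL.
Before the 3rd dose, 2 doses have been given. Superposition: Cmin = C₀·(f + f²).
≈ 16.000 × (0.2500 + 0.0625) ≈ 16.000 × 0.3125 ≈ 5.000 μg/mL.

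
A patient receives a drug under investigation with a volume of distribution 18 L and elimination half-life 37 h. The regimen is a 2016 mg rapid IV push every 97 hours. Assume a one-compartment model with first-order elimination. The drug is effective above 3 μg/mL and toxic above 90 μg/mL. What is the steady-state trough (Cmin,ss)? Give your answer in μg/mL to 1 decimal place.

Over one 97-h interval, 97/37 ≈ 2.6216 half-lives elapse, leaving f ≈ 0.1625 of each dose.
Single-dose peak C₀ = D/Vd = 2016/18 ≈ 112.000 μg/mL.
Steady-state trough Cmin,ss = C₀·f/(1−f) ≈ 112.000 × 0.1625/0.8375 ≈ 21.731 μg/mL.
Trough 21.7 μg/mL vs MEC 3 μg/mL: adequate.

21.7 μg/mL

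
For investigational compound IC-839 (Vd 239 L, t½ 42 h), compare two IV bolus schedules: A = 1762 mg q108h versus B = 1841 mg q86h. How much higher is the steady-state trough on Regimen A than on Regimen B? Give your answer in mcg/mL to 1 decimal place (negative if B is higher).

Regimen A: f = (1/2)^(108/42) ≈ 0.1682; Cmin,ss = (1762/239)·f/(1−f) ≈ 1.491 mcg/mL.
Regimen B: f = (1/2)^(86/42) ≈ 0.2419; Cmin,ss = (1841/239)·f/(1−f) ≈ 2.458 mcg/mL.
Difference ≈ 1.491 − 2.458 ≈ -0.967 mcg/mL.

-1.0 mcg/mL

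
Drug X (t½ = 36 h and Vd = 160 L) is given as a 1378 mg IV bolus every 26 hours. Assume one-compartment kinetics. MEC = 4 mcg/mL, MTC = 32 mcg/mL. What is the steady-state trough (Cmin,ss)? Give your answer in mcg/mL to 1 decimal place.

13.3 mcg/mL

k = ln2/t½ = ln2/36 ≈ 0.019254 h⁻¹; fraction remaining f = e^(−kτ) = e^(−0.019254×26) ≈ 0.6062.
Single-dose peak C₀ = D/Vd = 1378/160 ≈ 8.613 mcg/mL.
Steady-state trough Cmin,ss = C₀·f/(1−f) ≈ 8.613 × 0.6062/0.3938 ≈ 13.259 mcg/mL.
Trough 13.3 mcg/mL vs MEC 4 mcg/mL: adequate.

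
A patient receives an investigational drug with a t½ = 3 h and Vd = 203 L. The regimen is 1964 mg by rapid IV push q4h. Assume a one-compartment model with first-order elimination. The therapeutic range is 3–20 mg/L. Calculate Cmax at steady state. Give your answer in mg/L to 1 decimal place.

16.0 mg/L

k = ln2/t½ = ln2/3 ≈ 0.231049 h⁻¹; fraction remaining f = e^(−kτ) = e^(−0.231049×4) ≈ 0.3969.
At steady state, accumulation factor R = 1/(1 − e^(−kτ)) ≈ 1.6581.
Each bolus raises the concentration by D/Vd = 1964/203 ≈ 9.675 mg/L.
Steady-state peak Cmax,ss = C₀·R ≈ 9.675 × 1.6581 ≈ 16.042 mg/L.
Peak 16.0 mg/L vs MTC 20 mg/L: below toxic threshold.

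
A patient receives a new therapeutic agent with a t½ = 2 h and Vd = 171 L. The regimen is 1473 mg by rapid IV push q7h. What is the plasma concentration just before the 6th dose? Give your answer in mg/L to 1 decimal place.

f = (1/2)^(τ/t½) = (1/2)^(7/2) ≈ 0.0884.
C₀ = D/Vd = 1473/171 ≈ 8.614 mg/L.
Before the 6th dose, 5 doses have been given. Superposition: Cmin = C₀·(f + f² + … + f^5).
≈ 8.614 × (0.0884 + 0.0078 + 0.0007 + 0.0001 + 0.0000) ≈ 8.614 × 0.0970 ≈ 0.836 mg/L.

0.8 mg/L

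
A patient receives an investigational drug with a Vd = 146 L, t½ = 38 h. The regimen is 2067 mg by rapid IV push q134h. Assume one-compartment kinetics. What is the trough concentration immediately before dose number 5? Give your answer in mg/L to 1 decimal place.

f = (1/2)^(τ/t½) = (1/2)^(134/38) ≈ 0.0868.
C₀ = D/Vd = 2067/146 ≈ 14.158 mg/L.
Before the 5th dose, 4 doses have been given. Superposition: Cmin = C₀·(f + f² + … + f^4).
≈ 14.158 × (0.0868 + 0.0075 + 0.0007 + 0.0001) ≈ 14.158 × 0.0951 ≈ 1.346 mg/L.

1.3 mg/L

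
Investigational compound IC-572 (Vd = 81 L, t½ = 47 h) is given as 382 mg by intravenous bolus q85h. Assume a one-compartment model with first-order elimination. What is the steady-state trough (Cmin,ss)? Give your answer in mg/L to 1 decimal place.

Over one 85-h interval, 85/47 ≈ 1.8085 half-lives elapse, leaving f ≈ 0.2855 of each dose.
Accumulation ratio R = 1/(1 − f) ≈ 1/0.7145 ≈ 1.3996.
Single-dose peak C₀ = D/Vd = 382/81 ≈ 4.716 mg/L.
Steady-state peak Cmax,ss = C₀·R ≈ 4.716 × 1.3996 ≈ 6.601 mg/L.
One interval later, Cmin,ss = Cmax,ss·e^(−kτ) ≈ 6.601 × 0.2855 ≈ 1.885 mg/L.

1.9 mg/L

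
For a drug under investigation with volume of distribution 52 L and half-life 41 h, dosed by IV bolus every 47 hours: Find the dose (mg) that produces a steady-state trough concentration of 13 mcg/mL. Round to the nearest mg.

τ/t½ = 47/41 ≈ 1.1463, so f = (1/2)^(47/41) ≈ 0.451769.
Cmin,ss = (D/Vd)·f/(1−f), so D = Cmin,ss·Vd·(1−f)/f.
D = 13 × 52 × (1−f)/f ≈ 13 × 52 × 1.21352 ≈ 820.34 mg.

820 mg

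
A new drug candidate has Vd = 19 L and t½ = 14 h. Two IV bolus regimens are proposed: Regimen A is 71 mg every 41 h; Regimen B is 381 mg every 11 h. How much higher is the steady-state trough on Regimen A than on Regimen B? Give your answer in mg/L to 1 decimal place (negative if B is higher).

-27.1 mg/L

Regimen A: f = (1/2)^(41/14) ≈ 0.1313; Cmin,ss = (71/19)·f/(1−f) ≈ 0.565 mg/L.
Regimen B: f = (1/2)^(11/14) ≈ 0.5801; Cmin,ss = (381/19)·f/(1−f) ≈ 27.703 mg/L.
Difference ≈ 0.565 − 27.703 ≈ -27.138 mg/L.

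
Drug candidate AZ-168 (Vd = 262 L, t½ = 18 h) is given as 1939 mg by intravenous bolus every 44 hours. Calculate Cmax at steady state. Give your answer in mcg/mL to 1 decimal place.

9.1 mcg/mL

Over one 44-h interval, 44/18 ≈ 2.4444 half-lives elapse, leaving f ≈ 0.1837 of each dose.
At steady state, accumulation factor R = 1/(1 − e^(−kτ)) ≈ 1.2250.
Single-dose peak C₀ = D/Vd = 1939/262 ≈ 7.401 mcg/mL.
Steady-state peak Cmax,ss = C₀·R ≈ 7.401 × 1.2250 ≈ 9.066 mcg/mL.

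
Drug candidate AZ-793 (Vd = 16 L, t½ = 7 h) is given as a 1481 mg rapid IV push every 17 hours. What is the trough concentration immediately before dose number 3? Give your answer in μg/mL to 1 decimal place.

20.4 μg/mL

f = (1/2)^(τ/t½) = (1/2)^(17/7) ≈ 0.1857.
C₀ = D/Vd = 1481/16 ≈ 92.562 μg/mL.
Before the 3rd dose, 2 doses have been given. Superposition: Cmin = C₀·(f + f²).
≈ 92.562 × (0.1857 + 0.0345) ≈ 92.562 × 0.2202 ≈ 20.382 μg/mL.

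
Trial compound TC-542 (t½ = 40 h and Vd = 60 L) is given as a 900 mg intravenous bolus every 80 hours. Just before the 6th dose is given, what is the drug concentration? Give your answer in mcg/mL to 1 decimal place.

f = (1/2)^(τ/t½) = (1/2)^(80/40) ≈ 0.2500.
C₀ = D/Vd = 900/60 ≈ 15.000 mcg/mL.
Before the 6th dose, 5 doses have been given. Superposition: Cmin = C₀·(f + f² + … + f^5).
≈ 15.000 × (0.2500 + 0.0625 + 0.0156 + 0.0039 + 0.0010) ≈ 15.000 × 0.3330 ≈ 4.995 mcg/mL.

5.0 mcg/mL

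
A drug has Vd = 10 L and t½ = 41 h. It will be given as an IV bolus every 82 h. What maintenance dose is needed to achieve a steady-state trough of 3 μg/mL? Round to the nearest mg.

τ/t½ = 82/41 ≈ 2, so f = (1/2)^(82/41) ≈ 0.250000.
Cmin,ss = (D/Vd)·f/(1−f), so D = Cmin,ss·Vd·(1−f)/f.
D = 3 × 10 × (1−f)/f ≈ 3 × 10 × 3.00000 ≈ 90.00 mg.

90 mg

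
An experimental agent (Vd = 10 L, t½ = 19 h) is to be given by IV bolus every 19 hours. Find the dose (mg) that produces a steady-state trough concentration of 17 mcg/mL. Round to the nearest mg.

170 mg

τ/t½ = 19/19 ≈ 1, so f = (1/2)^(19/19) ≈ 0.500000.
Cmin,ss = (D/Vd)·f/(1−f), so D = Cmin,ss·Vd·(1−f)/f.
D = 17 × 10 × (1−f)/f ≈ 17 × 10 × 1.00000 ≈ 170.00 mg.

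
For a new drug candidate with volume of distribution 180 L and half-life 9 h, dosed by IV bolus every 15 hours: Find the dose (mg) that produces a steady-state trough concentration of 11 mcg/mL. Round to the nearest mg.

τ/t½ = 15/9 ≈ 1.6667, so f = (1/2)^(15/9) ≈ 0.314980.
Cmin,ss = (D/Vd)·f/(1−f), so D = Cmin,ss·Vd·(1−f)/f.
D = 11 × 180 × (1−f)/f ≈ 11 × 180 × 2.17480 ≈ 4306.10 mg.

4306 mg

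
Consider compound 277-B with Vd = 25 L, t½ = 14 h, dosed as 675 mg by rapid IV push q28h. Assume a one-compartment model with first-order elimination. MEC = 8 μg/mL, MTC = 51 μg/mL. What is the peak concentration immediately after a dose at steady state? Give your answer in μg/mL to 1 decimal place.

τ = 28 h = 2 half-lives, so f = (1/2)^2 = 0.25.
At steady state, R = 1/(1 − 0.25) = 4/3.
Single-dose peak C₀ = D/Vd = 675/25 = 27 μg/mL.
Steady-state peak Cmax,ss = C₀·R = 27 × 4/3 ≈ 36.000 μg/mL.
Peak 36.0 μg/mL vs MTC 51 μg/mL: below toxic threshold.

36.0 μg/mL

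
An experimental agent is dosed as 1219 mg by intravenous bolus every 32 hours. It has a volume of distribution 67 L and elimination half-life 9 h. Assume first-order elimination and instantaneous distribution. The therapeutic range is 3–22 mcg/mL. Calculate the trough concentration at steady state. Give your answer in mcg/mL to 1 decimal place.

τ/t½ = 32/9 ≈ 3.5556, so fraction remaining f = (1/2)^(32/9) ≈ 0.0850.
Single-dose peak C₀ = D/Vd = 1219/67 ≈ 18.194 mcg/mL.
Steady-state trough Cmin,ss = C₀·f/(1−f) ≈ 18.194 × 0.0850/0.9150 ≈ 1.690 mcg/mL.
Trough 1.7 mcg/mL vs MEC 3 mcg/mL: subtherapeutic.

1.7 mcg/mL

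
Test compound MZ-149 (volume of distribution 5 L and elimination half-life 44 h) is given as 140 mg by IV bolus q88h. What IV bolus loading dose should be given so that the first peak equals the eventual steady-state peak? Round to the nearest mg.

f = (1/2)^(88/44) ≈ 0.250000; accumulation ratio R = 1/(1−f) ≈ 1.33333.
Loading dose to hit Cmax,ss on first dose: D_load = D_maint·R ≈ 140 × 1.33333 ≈ 186.67 mg.

187 mg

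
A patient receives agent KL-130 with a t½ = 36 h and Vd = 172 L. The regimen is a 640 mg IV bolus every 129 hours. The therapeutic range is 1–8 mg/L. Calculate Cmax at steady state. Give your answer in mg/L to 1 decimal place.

τ/t½ = 129/36 ≈ 3.5833, so fraction remaining f = (1/2)^(129/36) ≈ 0.0834.
At steady state, accumulation factor R = 1/(1 − e^(−kτ)) ≈ 1.0910.
Single-dose peak C₀ = D/Vd = 640/172 ≈ 3.721 mg/L.
Steady-state peak Cmax,ss = C₀·R ≈ 3.721 × 1.0910 ≈ 4.060 mg/L.
Peak 4.1 mg/L vs MTC 8 mg/L: below toxic threshold.

4.1 mg/L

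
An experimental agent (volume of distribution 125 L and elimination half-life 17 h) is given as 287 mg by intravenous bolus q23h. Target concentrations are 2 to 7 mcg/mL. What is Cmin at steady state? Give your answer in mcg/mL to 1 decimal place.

Over one 23-h interval, 23/17 ≈ 1.3529 half-lives elapse, leaving f ≈ 0.3915 of each dose.
At steady state, accumulation factor R = 1/(1 − e^(−kτ)) ≈ 1.6434.
Each bolus raises the concentration by D/Vd = 287/125 ≈ 2.296 mcg/mL.
Steady-state peak Cmax,ss = C₀·R ≈ 2.296 × 1.6434 ≈ 3.773 mcg/mL.
Steady-state trough Cmin,ss = Cmax,ss·f ≈ 3.773 × 0.3915 ≈ 1.477 mcg/mL.
Trough 1.5 mcg/mL vs MEC 2 mcg/mL: subtherapeutic.

1.5 mcg/mL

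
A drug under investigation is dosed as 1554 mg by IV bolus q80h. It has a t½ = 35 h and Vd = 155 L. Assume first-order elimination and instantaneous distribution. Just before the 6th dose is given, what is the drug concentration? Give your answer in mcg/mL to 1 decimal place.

2.6 mcg/mL

f = (1/2)^(τ/t½) = (1/2)^(80/35) ≈ 0.2051.
C₀ = D/Vd = 1554/155 ≈ 10.026 mcg/mL.
Before the 6th dose, 5 doses have been given. Superposition: Cmin = C₀·(f + f² + … + f^5).
≈ 10.026 × (0.2051 + 0.0421 + 0.0086 + 0.0018 + 0.0004) ≈ 10.026 × 0.2580 ≈ 2.587 mcg/mL.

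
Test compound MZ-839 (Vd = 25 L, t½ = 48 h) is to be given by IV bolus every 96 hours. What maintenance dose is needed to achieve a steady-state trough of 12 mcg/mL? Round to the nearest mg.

900 mg

τ/t½ = 96/48 ≈ 2, so f = (1/2)^(96/48) ≈ 0.250000.
Cmin,ss = (D/Vd)·f/(1−f), so D = Cmin,ss·Vd·(1−f)/f.
D = 12 × 25 × (1−f)/f ≈ 12 × 25 × 3.00000 ≈ 900.00 mg.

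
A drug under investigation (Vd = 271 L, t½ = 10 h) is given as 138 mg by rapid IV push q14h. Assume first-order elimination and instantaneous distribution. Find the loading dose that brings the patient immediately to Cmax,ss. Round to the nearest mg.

f = (1/2)^(14/10) ≈ 0.378929; accumulation ratio R = 1/(1−f) ≈ 1.61012.
Loading dose to hit Cmax,ss on first dose: D_load = D_maint·R ≈ 138 × 1.61012 ≈ 222.20 mg.

222 mg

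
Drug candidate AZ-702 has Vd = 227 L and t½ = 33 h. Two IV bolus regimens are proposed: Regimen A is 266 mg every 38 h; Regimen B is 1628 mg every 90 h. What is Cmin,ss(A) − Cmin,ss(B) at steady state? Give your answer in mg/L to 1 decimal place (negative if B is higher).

Regimen A: f = (1/2)^(38/33) ≈ 0.4502; Cmin,ss = (266/227)·f/(1−f) ≈ 0.960 mg/L.
Regimen B: f = (1/2)^(90/33) ≈ 0.1510; Cmin,ss = (1628/227)·f/(1−f) ≈ 1.276 mg/L.
Difference ≈ 0.960 − 1.276 ≈ -0.316 mg/L.

-0.3 mg/L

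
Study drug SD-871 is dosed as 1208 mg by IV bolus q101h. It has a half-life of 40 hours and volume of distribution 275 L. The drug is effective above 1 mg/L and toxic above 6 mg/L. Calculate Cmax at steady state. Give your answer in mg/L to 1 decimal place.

5.3 mg/L

Over one 101-h interval, 101/40 ≈ 2.525 half-lives elapse, leaving f ≈ 0.1737 of each dose.
Accumulation ratio R = 1/(1 − f) ≈ 1/0.8263 ≈ 1.2102.
Each bolus raises the concentration by D/Vd = 1208/275 ≈ 4.393 mg/L.
Cmax,ss = C₀/(1 − f) ≈ 4.393/0.8263 ≈ 5.316 mg/L.
Peak 5.3 mg/L vs MTC 6 mg/L: below toxic threshold.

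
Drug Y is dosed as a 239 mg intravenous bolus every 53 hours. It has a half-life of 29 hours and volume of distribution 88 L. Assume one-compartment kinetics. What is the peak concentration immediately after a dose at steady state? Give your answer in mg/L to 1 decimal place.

k = ln2/t½ = ln2/29 ≈ 0.023902 h⁻¹; fraction remaining f = e^(−kτ) = e^(−0.023902×53) ≈ 0.2817.
At steady state, accumulation factor R = 1/(1 − e^(−kτ)) ≈ 1.3922.
Single-dose peak C₀ = D/Vd = 239/88 ≈ 2.716 mg/L.
Steady-state peak Cmax,ss = C₀·R ≈ 2.716 × 1.3922 ≈ 3.781 mg/L.

3.8 mg/L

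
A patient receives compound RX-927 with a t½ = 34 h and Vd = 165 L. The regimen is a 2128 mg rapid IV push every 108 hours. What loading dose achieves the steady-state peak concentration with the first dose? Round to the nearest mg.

2393 mg

f = (1/2)^(108/34) ≈ 0.110608; accumulation ratio R = 1/(1−f) ≈ 1.12436.
Loading dose to hit Cmax,ss on first dose: D_load = D_maint·R ≈ 2128 × 1.12436 ≈ 2392.64 mg.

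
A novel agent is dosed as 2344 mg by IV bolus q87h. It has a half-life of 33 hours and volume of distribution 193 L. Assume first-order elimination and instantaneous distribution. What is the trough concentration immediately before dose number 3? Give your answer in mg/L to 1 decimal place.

f = (1/2)^(τ/t½) = (1/2)^(87/33) ≈ 0.1608.
C₀ = D/Vd = 2344/193 ≈ 12.145 mg/L.
Before the 3rd dose, 2 doses have been given. Superposition: Cmin = C₀·(f + f²).
≈ 12.145 × (0.1608 + 0.0259) ≈ 12.145 × 0.1867 ≈ 2.267 mg/L.

2.3 mg/L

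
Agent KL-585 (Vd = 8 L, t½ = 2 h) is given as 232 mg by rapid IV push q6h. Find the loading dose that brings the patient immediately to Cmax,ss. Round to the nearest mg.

265 mg

f = (1/2)^(6/2) ≈ 0.125000; accumulation ratio R = 1/(1−f) ≈ 1.14286.
Loading dose to hit Cmax,ss on first dose: D_load = D_maint·R ≈ 232 × 1.14286 ≈ 265.14 mg.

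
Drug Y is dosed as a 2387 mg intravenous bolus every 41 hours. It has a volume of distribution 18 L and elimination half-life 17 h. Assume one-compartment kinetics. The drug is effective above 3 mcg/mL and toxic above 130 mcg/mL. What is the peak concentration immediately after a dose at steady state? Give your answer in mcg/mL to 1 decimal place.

163.3 mcg/mL

Over one 41-h interval, 41/17 ≈ 2.4118 half-lives elapse, leaving f ≈ 0.1879 of each dose.
Accumulation ratio R = 1/(1 − f) ≈ 1/0.8121 ≈ 1.2314.
Single-dose peak C₀ = D/Vd = 2387/18 ≈ 132.611 mcg/mL.
Cmax,ss = C₀/(1 − f) ≈ 132.611/0.8121 ≈ 163.294 mcg/mL.
Peak 163.3 mcg/mL vs MTC 130 mcg/mL: exceeds toxic threshold.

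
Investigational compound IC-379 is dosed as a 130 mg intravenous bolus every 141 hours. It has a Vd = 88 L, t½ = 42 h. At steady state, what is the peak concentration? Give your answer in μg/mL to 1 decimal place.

1.6 μg/mL

k = ln2/t½ = ln2/42 ≈ 0.016504 h⁻¹; fraction remaining f = e^(−kτ) = e^(−0.016504×141) ≈ 0.0976.
Accumulation ratio R = 1/(1 − f) ≈ 1/0.9024 ≈ 1.1082.
Each bolus raises the concentration by D/Vd = 130/88 ≈ 1.477 μg/mL.
Steady-state peak Cmax,ss = C₀·R ≈ 1.477 × 1.1082 ≈ 1.637 μg/mL.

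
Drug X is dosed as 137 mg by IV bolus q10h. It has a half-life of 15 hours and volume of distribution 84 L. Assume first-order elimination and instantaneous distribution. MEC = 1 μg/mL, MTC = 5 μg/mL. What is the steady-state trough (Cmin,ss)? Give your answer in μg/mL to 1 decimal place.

τ/t½ = 10/15 ≈ 0.66667, so fraction remaining f = (1/2)^(10/15) ≈ 0.6300.
Single-dose peak C₀ = D/Vd = 137/84 ≈ 1.631 μg/mL.
Steady-state trough Cmin,ss = C₀·f/(1−f) ≈ 1.631 × 0.6300/0.3700 ≈ 2.777 μg/mL.
Trough 2.8 μg/mL vs MEC 1 μg/mL: adequate.

2.8 μg/mL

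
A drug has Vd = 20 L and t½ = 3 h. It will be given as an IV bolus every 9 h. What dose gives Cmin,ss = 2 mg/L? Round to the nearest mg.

280 mg

τ/t½ = 9/3 ≈ 3, so f = (1/2)^(9/3) ≈ 0.125000.
Cmin,ss = (D/Vd)·f/(1−f), so D = Cmin,ss·Vd·(1−f)/f.
D = 2 × 20 × (1−f)/f ≈ 2 × 20 × 7.00000 ≈ 280.00 mg.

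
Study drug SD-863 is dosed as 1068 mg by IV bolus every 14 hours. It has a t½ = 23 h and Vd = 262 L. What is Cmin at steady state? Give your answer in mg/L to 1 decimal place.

7.8 mg/L

k = ln2/t½ = ln2/23 ≈ 0.030137 h⁻¹; fraction remaining f = e^(−kτ) = e^(−0.030137×14) ≈ 0.6558.
Accumulation ratio R = 1/(1 − f) ≈ 1/0.3442 ≈ 2.9053.
Each bolus raises the concentration by D/Vd = 1068/262 ≈ 4.076 mg/L.
Cmax,ss = C₀/(1 − f) ≈ 4.076/0.3442 ≈ 11.842 mg/L.
Steady-state trough Cmin,ss = Cmax,ss·f ≈ 11.842 × 0.6558 ≈ 7.766 mg/L.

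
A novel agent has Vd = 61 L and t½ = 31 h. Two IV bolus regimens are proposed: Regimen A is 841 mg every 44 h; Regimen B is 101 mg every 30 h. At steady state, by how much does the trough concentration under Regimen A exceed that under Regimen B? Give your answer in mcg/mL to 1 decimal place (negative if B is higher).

Regimen A: f = (1/2)^(44/31) ≈ 0.3739; Cmin,ss = (841/61)·f/(1−f) ≈ 8.233 mcg/mL.
Regimen B: f = (1/2)^(30/31) ≈ 0.5113; Cmin,ss = (101/61)·f/(1−f) ≈ 1.732 mcg/mL.
Difference ≈ 8.233 − 1.732 ≈ 6.501 mcg/mL.

6.5 mcg/mL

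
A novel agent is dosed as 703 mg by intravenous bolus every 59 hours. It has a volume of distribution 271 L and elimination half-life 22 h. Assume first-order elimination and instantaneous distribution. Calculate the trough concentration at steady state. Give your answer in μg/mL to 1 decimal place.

Over one 59-h interval, 59/22 ≈ 2.6818 half-lives elapse, leaving f ≈ 0.1558 of each dose.
At steady state, accumulation factor R = 1/(1 − e^(−kτ)) ≈ 1.1846.
Each bolus raises the concentration by D/Vd = 703/271 ≈ 2.594 μg/mL.
Cmax,ss = C₀/(1 − f) ≈ 2.594/0.8442 ≈ 3.073 μg/mL.
One interval later, Cmin,ss = Cmax,ss·e^(−kτ) ≈ 3.073 × 0.1558 ≈ 0.479 μg/mL.

0.5 μg/mL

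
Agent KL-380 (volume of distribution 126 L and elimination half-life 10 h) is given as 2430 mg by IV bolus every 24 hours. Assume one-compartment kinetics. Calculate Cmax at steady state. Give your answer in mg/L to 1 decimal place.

23.8 mg/L

τ/t½ = 24/10 ≈ 2.4, so fraction remaining f = (1/2)^(24/10) ≈ 0.1895.
Accumulation ratio R = 1/(1 − f) ≈ 1/0.8105 ≈ 1.2338.
Single-dose peak C₀ = D/Vd = 2430/126 ≈ 19.286 mg/L.
Cmax,ss = C₀/(1 − f) ≈ 19.286/0.8105 ≈ 23.795 mg/L.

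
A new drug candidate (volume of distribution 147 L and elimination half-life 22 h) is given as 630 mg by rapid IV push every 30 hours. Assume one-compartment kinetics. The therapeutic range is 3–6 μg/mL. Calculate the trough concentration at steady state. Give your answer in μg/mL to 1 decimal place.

Over one 30-h interval, 30/22 ≈ 1.3636 half-lives elapse, leaving f ≈ 0.3886 of each dose.
Accumulation ratio R = 1/(1 − f) ≈ 1/0.6114 ≈ 1.6356.
Single-dose peak C₀ = D/Vd = 630/147 ≈ 4.286 μg/mL.
Cmax,ss = C₀/(1 − f) ≈ 4.286/0.6114 ≈ 7.010 μg/mL.
One interval later, Cmin,ss = Cmax,ss·e^(−kτ) ≈ 7.010 × 0.3886 ≈ 2.724 μg/mL.
Trough 2.7 μg/mL vs MEC 3 μg/mL: subtherapeutic.

2.7 μg/mL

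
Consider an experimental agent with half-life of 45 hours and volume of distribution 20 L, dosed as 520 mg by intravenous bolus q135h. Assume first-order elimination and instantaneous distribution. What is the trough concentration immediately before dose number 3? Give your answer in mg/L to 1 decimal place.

f = (1/2)^(τ/t½) = (1/2)^(135/45) ≈ 0.1250.
C₀ = D/Vd = 520/20 ≈ 26.000 mg/L.
Before the 3rd dose, 2 doses have been given. Superposition: Cmin = C₀·(f + f²).
≈ 26.000 × (0.1250 + 0.0156) ≈ 26.000 × 0.1406 ≈ 3.656 mg/L.

3.7 mg/L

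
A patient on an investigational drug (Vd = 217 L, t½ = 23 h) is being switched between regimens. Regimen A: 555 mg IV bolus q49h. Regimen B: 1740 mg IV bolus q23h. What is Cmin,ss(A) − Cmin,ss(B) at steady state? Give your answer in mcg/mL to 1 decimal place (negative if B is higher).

Regimen A: f = (1/2)^(49/23) ≈ 0.2284; Cmin,ss = (555/217)·f/(1−f) ≈ 0.757 mcg/mL.
Regimen B: f = (1/2)^(23/23) ≈ 0.5000; Cmin,ss = (1740/217)·f/(1−f) ≈ 8.018 mcg/mL.
Difference ≈ 0.757 − 8.018 ≈ -7.261 mcg/mL.

-7.3 mcg/mL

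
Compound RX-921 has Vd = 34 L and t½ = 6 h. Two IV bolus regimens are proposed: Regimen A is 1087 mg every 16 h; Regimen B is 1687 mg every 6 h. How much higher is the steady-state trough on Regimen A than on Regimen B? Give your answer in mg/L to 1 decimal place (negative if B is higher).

-43.6 mg/L

Regimen A: f = (1/2)^(16/6) ≈ 0.1575; Cmin,ss = (1087/34)·f/(1−f) ≈ 5.977 mg/L.
Regimen B: f = (1/2)^(6/6) ≈ 0.5000; Cmin,ss = (1687/34)·f/(1−f) ≈ 49.618 mg/L.
Difference ≈ 5.977 − 49.618 ≈ -43.641 mg/L.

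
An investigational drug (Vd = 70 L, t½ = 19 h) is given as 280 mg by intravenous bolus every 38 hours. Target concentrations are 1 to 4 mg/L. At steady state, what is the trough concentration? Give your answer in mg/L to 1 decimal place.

The dosing interval is 2 half-lives, so f = 2^(−2) = 0.25.
At steady state, R = 1/(1 − 0.25) = 4/3.
Single-dose peak C₀ = D/Vd = 280/70 = 4 mg/L.
Steady-state peak Cmax,ss = C₀·R = 4 × 4/3 ≈ 5.333 mg/L.
Steady-state trough Cmin,ss = Cmax,ss·f ≈ 5.333 × 0.25 ≈ 1.333 mg/L.
Trough 1.3 mg/L vs MEC 1 mg/L: adequate.

1.3 mg/L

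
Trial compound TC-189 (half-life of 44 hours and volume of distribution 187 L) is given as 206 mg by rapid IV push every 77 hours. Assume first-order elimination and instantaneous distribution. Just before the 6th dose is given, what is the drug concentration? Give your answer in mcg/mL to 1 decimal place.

0.5 mcg/mL

f = (1/2)^(τ/t½) = (1/2)^(77/44) ≈ 0.2973.
C₀ = D/Vd = 206/187 ≈ 1.102 mcg/mL.
Before the 6th dose, 5 doses have been given. Superposition: Cmin = C₀·(f + f² + … + f^5).
≈ 1.102 × (0.2973 + 0.0884 + 0.0263 + 0.0078 + 0.0023) ≈ 1.102 × 0.4221 ≈ 0.465 mcg/mL.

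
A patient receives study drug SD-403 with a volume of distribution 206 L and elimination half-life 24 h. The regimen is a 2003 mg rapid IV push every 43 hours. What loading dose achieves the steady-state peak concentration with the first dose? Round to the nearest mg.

2817 mg

f = (1/2)^(43/24) ≈ 0.288838; accumulation ratio R = 1/(1−f) ≈ 1.40615.
Loading dose to hit Cmax,ss on first dose: D_load = D_maint·R ≈ 2003 × 1.40615 ≈ 2816.52 mg.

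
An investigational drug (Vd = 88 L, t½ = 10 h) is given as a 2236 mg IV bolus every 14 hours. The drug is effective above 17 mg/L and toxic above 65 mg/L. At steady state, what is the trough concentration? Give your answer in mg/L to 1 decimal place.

Over one 14-h interval, 14/10 ≈ 1.4 half-lives elapse, leaving f ≈ 0.3789 of each dose.
Single-dose peak C₀ = D/Vd = 2236/88 ≈ 25.409 mg/L.
Steady-state trough Cmin,ss = C₀·f/(1−f) ≈ 25.409 × 0.3789/0.6211 ≈ 15.501 mg/L.
Trough 15.5 mg/L vs MEC 17 mg/L: subtherapeutic.

15.5 mg/L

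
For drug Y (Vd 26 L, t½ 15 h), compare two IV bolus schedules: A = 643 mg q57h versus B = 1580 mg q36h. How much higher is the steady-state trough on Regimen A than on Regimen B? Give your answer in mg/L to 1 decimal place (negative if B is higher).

Regimen A: f = (1/2)^(57/15) ≈ 0.0718; Cmin,ss = (643/26)·f/(1−f) ≈ 1.913 mg/L.
Regimen B: f = (1/2)^(36/15) ≈ 0.1895; Cmin,ss = (1580/26)·f/(1−f) ≈ 14.208 mg/L.
Difference ≈ 1.913 − 14.208 ≈ -12.295 mg/L.

-12.3 mg/L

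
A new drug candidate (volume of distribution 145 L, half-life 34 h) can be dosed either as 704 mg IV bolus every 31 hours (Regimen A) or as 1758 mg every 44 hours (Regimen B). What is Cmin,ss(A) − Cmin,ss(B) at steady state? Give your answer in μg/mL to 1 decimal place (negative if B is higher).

-2.8 μg/mL

Regimen A: f = (1/2)^(31/34) ≈ 0.5315; Cmin,ss = (704/145)·f/(1−f) ≈ 5.508 μg/mL.
Regimen B: f = (1/2)^(44/34) ≈ 0.4078; Cmin,ss = (1758/145)·f/(1−f) ≈ 8.349 μg/mL.
Difference ≈ 5.508 − 8.349 ≈ -2.841 μg/mL.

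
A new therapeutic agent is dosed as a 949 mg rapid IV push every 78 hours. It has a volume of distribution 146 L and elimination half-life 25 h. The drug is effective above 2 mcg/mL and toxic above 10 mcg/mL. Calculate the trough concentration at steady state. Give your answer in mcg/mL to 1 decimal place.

Over one 78-h interval, 78/25 ≈ 3.12 half-lives elapse, leaving f ≈ 0.1150 of each dose.
At steady state, accumulation factor R = 1/(1 − e^(−kτ)) ≈ 1.1299.
Each bolus raises the concentration by D/Vd = 949/146 ≈ 6.500 mcg/mL.
Cmax,ss = C₀/(1 − f) ≈ 6.500/0.8850 ≈ 7.345 mcg/mL.
Steady-state trough Cmin,ss = Cmax,ss·f ≈ 7.345 × 0.1150 ≈ 0.845 mcg/mL.
Trough 0.8 mcg/mL vs MEC 2 mcg/mL: subtherapeutic.

0.8 mcg/mL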